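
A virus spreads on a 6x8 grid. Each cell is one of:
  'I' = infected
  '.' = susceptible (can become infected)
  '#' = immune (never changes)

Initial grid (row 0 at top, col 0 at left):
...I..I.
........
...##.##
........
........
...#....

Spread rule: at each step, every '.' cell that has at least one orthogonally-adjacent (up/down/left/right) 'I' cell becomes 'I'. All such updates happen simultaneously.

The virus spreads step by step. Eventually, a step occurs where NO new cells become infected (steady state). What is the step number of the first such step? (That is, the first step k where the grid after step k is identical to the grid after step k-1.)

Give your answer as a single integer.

Step 0 (initial): 2 infected
Step 1: +6 new -> 8 infected
Step 2: +5 new -> 13 infected
Step 3: +4 new -> 17 infected
Step 4: +4 new -> 21 infected
Step 5: +7 new -> 28 infected
Step 6: +8 new -> 36 infected
Step 7: +5 new -> 41 infected
Step 8: +2 new -> 43 infected
Step 9: +0 new -> 43 infected

Answer: 9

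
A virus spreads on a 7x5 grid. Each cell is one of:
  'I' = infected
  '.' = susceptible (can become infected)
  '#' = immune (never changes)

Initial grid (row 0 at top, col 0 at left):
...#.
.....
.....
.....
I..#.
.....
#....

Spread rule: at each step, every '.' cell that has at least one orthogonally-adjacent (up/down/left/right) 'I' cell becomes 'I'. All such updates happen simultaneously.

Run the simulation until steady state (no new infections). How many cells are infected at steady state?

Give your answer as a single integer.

Answer: 32

Derivation:
Step 0 (initial): 1 infected
Step 1: +3 new -> 4 infected
Step 2: +4 new -> 8 infected
Step 3: +5 new -> 13 infected
Step 4: +6 new -> 19 infected
Step 5: +6 new -> 25 infected
Step 6: +5 new -> 30 infected
Step 7: +1 new -> 31 infected
Step 8: +1 new -> 32 infected
Step 9: +0 new -> 32 infected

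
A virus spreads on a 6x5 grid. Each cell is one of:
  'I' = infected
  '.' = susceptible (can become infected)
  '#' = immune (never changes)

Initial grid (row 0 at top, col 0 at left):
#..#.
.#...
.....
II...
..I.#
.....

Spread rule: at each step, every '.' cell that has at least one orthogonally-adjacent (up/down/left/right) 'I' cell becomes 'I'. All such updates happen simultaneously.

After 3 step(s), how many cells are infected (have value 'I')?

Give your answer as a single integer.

Answer: 20

Derivation:
Step 0 (initial): 3 infected
Step 1: +7 new -> 10 infected
Step 2: +6 new -> 16 infected
Step 3: +4 new -> 20 infected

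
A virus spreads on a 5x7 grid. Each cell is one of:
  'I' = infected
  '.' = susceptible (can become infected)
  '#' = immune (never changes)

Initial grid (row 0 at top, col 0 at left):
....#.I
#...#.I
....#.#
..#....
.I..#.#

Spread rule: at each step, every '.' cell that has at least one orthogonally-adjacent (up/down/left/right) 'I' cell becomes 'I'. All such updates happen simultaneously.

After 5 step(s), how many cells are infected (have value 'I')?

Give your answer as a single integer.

Step 0 (initial): 3 infected
Step 1: +5 new -> 8 infected
Step 2: +4 new -> 12 infected
Step 3: +5 new -> 17 infected
Step 4: +6 new -> 23 infected
Step 5: +3 new -> 26 infected

Answer: 26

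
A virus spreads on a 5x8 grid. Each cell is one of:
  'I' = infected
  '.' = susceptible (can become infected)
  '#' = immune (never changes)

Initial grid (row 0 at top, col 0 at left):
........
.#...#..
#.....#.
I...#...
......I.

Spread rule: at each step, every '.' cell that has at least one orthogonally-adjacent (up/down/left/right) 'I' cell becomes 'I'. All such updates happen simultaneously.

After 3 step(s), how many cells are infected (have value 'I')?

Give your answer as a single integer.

Answer: 19

Derivation:
Step 0 (initial): 2 infected
Step 1: +5 new -> 7 infected
Step 2: +6 new -> 13 infected
Step 3: +6 new -> 19 infected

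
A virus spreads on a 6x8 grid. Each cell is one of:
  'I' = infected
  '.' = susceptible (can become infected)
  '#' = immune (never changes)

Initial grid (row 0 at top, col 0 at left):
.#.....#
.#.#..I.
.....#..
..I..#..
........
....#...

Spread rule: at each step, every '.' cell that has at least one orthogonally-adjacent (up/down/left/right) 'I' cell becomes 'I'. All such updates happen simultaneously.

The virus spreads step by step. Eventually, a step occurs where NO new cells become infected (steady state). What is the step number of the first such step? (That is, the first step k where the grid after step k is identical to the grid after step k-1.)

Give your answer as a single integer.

Answer: 6

Derivation:
Step 0 (initial): 2 infected
Step 1: +8 new -> 10 infected
Step 2: +12 new -> 22 infected
Step 3: +10 new -> 32 infected
Step 4: +6 new -> 38 infected
Step 5: +3 new -> 41 infected
Step 6: +0 new -> 41 infected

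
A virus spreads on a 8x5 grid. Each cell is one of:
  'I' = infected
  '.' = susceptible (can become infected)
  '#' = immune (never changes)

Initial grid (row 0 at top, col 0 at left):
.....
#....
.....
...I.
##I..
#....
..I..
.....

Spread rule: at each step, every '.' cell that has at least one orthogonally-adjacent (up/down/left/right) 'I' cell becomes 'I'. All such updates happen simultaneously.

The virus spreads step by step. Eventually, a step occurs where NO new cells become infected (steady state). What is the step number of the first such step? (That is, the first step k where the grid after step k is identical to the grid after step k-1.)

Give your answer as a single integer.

Step 0 (initial): 3 infected
Step 1: +8 new -> 11 infected
Step 2: +11 new -> 22 infected
Step 3: +8 new -> 30 infected
Step 4: +4 new -> 34 infected
Step 5: +1 new -> 35 infected
Step 6: +1 new -> 36 infected
Step 7: +0 new -> 36 infected

Answer: 7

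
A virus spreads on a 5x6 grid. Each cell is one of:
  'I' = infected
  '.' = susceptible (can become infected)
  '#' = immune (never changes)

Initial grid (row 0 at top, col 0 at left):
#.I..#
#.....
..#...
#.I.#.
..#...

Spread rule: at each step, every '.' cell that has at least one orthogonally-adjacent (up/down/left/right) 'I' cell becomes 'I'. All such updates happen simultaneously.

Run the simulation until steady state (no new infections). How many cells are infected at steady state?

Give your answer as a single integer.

Step 0 (initial): 2 infected
Step 1: +5 new -> 7 infected
Step 2: +7 new -> 14 infected
Step 3: +5 new -> 19 infected
Step 4: +3 new -> 22 infected
Step 5: +1 new -> 23 infected
Step 6: +0 new -> 23 infected

Answer: 23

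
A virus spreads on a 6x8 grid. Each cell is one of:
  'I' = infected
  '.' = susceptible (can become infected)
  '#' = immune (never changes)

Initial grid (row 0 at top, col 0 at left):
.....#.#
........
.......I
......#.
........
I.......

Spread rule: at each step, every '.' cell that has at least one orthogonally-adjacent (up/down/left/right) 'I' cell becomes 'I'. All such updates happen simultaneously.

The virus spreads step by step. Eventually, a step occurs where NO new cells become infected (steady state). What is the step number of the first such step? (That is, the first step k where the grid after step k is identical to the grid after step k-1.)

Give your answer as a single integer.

Answer: 8

Derivation:
Step 0 (initial): 2 infected
Step 1: +5 new -> 7 infected
Step 2: +6 new -> 13 infected
Step 3: +10 new -> 23 infected
Step 4: +10 new -> 33 infected
Step 5: +8 new -> 41 infected
Step 6: +3 new -> 44 infected
Step 7: +1 new -> 45 infected
Step 8: +0 new -> 45 infected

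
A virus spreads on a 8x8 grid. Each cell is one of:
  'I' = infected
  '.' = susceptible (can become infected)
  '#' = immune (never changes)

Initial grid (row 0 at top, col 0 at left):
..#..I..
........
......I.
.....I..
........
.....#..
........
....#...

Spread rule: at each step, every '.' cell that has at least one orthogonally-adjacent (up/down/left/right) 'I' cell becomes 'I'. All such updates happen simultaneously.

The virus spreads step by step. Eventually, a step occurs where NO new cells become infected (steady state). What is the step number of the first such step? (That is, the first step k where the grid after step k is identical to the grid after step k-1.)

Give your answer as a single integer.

Step 0 (initial): 3 infected
Step 1: +9 new -> 12 infected
Step 2: +9 new -> 21 infected
Step 3: +7 new -> 28 infected
Step 4: +8 new -> 36 infected
Step 5: +9 new -> 45 infected
Step 6: +9 new -> 54 infected
Step 7: +4 new -> 58 infected
Step 8: +2 new -> 60 infected
Step 9: +1 new -> 61 infected
Step 10: +0 new -> 61 infected

Answer: 10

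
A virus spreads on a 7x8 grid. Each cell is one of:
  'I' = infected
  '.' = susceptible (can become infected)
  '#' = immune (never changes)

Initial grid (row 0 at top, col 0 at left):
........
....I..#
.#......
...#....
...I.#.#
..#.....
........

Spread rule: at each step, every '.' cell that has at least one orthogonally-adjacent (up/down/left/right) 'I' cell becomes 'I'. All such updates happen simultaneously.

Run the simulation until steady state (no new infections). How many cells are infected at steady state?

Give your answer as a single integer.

Answer: 50

Derivation:
Step 0 (initial): 2 infected
Step 1: +7 new -> 9 infected
Step 2: +11 new -> 20 infected
Step 3: +12 new -> 32 infected
Step 4: +10 new -> 42 infected
Step 5: +7 new -> 49 infected
Step 6: +1 new -> 50 infected
Step 7: +0 new -> 50 infected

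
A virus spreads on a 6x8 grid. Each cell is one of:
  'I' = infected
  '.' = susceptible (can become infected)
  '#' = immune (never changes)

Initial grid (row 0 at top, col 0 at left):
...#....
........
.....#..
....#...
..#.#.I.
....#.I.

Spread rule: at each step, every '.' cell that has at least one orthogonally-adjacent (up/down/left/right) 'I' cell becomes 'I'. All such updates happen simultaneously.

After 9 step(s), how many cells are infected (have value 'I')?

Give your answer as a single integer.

Step 0 (initial): 2 infected
Step 1: +5 new -> 7 infected
Step 2: +3 new -> 10 infected
Step 3: +2 new -> 12 infected
Step 4: +3 new -> 15 infected
Step 5: +3 new -> 18 infected
Step 6: +3 new -> 21 infected
Step 7: +2 new -> 23 infected
Step 8: +4 new -> 27 infected
Step 9: +5 new -> 32 infected

Answer: 32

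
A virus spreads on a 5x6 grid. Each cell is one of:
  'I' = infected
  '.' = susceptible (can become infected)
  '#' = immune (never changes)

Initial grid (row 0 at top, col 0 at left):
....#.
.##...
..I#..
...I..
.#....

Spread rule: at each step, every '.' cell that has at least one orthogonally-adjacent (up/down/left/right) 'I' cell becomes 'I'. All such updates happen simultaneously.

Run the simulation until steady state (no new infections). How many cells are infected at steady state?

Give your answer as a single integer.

Step 0 (initial): 2 infected
Step 1: +4 new -> 6 infected
Step 2: +6 new -> 12 infected
Step 3: +5 new -> 17 infected
Step 4: +4 new -> 21 infected
Step 5: +3 new -> 24 infected
Step 6: +1 new -> 25 infected
Step 7: +0 new -> 25 infected

Answer: 25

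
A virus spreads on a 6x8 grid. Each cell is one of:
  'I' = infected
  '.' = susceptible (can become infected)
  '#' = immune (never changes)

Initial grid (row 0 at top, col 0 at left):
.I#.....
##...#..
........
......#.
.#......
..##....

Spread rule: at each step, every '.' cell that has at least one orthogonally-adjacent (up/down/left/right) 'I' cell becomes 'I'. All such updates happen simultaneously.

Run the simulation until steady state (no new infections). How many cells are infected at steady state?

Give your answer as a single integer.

Answer: 2

Derivation:
Step 0 (initial): 1 infected
Step 1: +1 new -> 2 infected
Step 2: +0 new -> 2 infected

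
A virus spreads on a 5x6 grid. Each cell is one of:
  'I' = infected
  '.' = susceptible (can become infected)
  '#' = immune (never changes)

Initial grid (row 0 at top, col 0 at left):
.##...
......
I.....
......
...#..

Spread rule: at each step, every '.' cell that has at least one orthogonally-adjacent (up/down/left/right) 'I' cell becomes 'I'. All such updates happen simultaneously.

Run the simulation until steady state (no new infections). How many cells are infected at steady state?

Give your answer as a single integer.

Step 0 (initial): 1 infected
Step 1: +3 new -> 4 infected
Step 2: +5 new -> 9 infected
Step 3: +4 new -> 13 infected
Step 4: +4 new -> 17 infected
Step 5: +4 new -> 21 infected
Step 6: +4 new -> 25 infected
Step 7: +2 new -> 27 infected
Step 8: +0 new -> 27 infected

Answer: 27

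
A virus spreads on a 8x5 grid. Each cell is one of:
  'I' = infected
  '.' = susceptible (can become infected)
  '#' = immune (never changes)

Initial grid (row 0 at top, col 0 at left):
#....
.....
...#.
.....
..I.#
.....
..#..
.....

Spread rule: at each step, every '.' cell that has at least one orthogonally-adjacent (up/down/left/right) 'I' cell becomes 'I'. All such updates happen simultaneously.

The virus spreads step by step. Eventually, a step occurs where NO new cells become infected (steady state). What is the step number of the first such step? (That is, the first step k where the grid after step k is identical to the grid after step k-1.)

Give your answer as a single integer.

Step 0 (initial): 1 infected
Step 1: +4 new -> 5 infected
Step 2: +6 new -> 11 infected
Step 3: +8 new -> 19 infected
Step 4: +9 new -> 28 infected
Step 5: +7 new -> 35 infected
Step 6: +1 new -> 36 infected
Step 7: +0 new -> 36 infected

Answer: 7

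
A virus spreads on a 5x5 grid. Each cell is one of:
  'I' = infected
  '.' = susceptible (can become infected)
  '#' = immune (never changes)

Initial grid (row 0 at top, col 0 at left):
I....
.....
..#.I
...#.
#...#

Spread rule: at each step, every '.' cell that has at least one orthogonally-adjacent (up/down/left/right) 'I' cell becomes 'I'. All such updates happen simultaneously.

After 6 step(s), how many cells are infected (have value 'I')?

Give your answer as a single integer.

Step 0 (initial): 2 infected
Step 1: +5 new -> 7 infected
Step 2: +5 new -> 12 infected
Step 3: +4 new -> 16 infected
Step 4: +1 new -> 17 infected
Step 5: +2 new -> 19 infected
Step 6: +1 new -> 20 infected

Answer: 20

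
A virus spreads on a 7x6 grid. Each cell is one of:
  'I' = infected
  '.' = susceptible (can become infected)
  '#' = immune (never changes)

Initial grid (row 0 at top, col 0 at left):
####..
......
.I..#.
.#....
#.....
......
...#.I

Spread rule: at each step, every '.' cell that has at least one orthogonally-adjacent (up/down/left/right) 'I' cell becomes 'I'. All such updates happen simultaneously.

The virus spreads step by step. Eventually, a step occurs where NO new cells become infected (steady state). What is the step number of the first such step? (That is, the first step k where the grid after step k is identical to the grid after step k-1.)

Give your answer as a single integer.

Answer: 8

Derivation:
Step 0 (initial): 2 infected
Step 1: +5 new -> 7 infected
Step 2: +7 new -> 14 infected
Step 3: +6 new -> 20 infected
Step 4: +6 new -> 26 infected
Step 5: +4 new -> 30 infected
Step 6: +3 new -> 33 infected
Step 7: +1 new -> 34 infected
Step 8: +0 new -> 34 infected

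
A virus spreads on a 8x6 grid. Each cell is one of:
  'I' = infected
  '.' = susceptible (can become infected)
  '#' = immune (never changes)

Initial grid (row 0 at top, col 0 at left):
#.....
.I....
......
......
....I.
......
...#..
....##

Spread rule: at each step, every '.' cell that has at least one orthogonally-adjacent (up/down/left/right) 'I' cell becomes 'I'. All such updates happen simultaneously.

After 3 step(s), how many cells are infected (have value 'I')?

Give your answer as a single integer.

Step 0 (initial): 2 infected
Step 1: +8 new -> 10 infected
Step 2: +12 new -> 22 infected
Step 3: +9 new -> 31 infected

Answer: 31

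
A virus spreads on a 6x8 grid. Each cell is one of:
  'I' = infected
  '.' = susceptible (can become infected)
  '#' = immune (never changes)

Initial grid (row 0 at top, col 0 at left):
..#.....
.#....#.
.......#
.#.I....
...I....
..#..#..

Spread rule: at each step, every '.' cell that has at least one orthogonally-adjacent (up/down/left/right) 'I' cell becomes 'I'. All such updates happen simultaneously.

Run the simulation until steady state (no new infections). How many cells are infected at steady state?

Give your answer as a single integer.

Step 0 (initial): 2 infected
Step 1: +6 new -> 8 infected
Step 2: +7 new -> 15 infected
Step 3: +9 new -> 24 infected
Step 4: +9 new -> 33 infected
Step 5: +3 new -> 36 infected
Step 6: +2 new -> 38 infected
Step 7: +2 new -> 40 infected
Step 8: +1 new -> 41 infected
Step 9: +0 new -> 41 infected

Answer: 41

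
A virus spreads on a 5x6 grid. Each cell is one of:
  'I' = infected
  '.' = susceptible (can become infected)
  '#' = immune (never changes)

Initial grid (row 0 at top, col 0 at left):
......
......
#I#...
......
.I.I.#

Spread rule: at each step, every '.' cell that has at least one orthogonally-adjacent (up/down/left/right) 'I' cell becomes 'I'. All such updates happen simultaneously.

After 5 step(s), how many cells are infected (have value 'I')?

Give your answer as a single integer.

Step 0 (initial): 3 infected
Step 1: +6 new -> 9 infected
Step 2: +7 new -> 16 infected
Step 3: +5 new -> 21 infected
Step 4: +3 new -> 24 infected
Step 5: +2 new -> 26 infected

Answer: 26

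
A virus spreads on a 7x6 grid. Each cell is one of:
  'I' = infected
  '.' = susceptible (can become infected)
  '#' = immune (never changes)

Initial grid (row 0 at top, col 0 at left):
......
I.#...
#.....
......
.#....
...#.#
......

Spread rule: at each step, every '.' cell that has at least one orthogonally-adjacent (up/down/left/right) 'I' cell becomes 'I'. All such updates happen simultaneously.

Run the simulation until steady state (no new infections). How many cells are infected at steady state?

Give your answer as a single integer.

Step 0 (initial): 1 infected
Step 1: +2 new -> 3 infected
Step 2: +2 new -> 5 infected
Step 3: +3 new -> 8 infected
Step 4: +4 new -> 12 infected
Step 5: +6 new -> 18 infected
Step 6: +7 new -> 25 infected
Step 7: +6 new -> 31 infected
Step 8: +4 new -> 35 infected
Step 9: +1 new -> 36 infected
Step 10: +1 new -> 37 infected
Step 11: +0 new -> 37 infected

Answer: 37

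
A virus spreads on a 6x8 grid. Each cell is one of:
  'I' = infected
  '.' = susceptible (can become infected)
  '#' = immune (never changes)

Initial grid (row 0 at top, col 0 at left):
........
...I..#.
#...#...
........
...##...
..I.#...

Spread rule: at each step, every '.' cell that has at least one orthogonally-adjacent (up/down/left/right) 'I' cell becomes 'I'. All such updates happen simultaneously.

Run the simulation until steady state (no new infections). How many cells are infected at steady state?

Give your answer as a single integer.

Answer: 42

Derivation:
Step 0 (initial): 2 infected
Step 1: +7 new -> 9 infected
Step 2: +9 new -> 18 infected
Step 3: +8 new -> 26 infected
Step 4: +5 new -> 31 infected
Step 5: +4 new -> 35 infected
Step 6: +4 new -> 39 infected
Step 7: +2 new -> 41 infected
Step 8: +1 new -> 42 infected
Step 9: +0 new -> 42 infected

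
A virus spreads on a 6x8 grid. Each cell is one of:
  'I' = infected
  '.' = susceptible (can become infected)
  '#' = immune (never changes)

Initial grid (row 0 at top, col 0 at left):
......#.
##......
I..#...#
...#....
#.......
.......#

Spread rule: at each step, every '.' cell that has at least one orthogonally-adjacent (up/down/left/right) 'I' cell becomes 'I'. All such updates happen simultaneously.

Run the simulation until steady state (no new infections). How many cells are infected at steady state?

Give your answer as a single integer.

Step 0 (initial): 1 infected
Step 1: +2 new -> 3 infected
Step 2: +2 new -> 5 infected
Step 3: +3 new -> 8 infected
Step 4: +4 new -> 12 infected
Step 5: +6 new -> 18 infected
Step 6: +6 new -> 24 infected
Step 7: +6 new -> 30 infected
Step 8: +5 new -> 35 infected
Step 9: +4 new -> 39 infected
Step 10: +1 new -> 40 infected
Step 11: +0 new -> 40 infected

Answer: 40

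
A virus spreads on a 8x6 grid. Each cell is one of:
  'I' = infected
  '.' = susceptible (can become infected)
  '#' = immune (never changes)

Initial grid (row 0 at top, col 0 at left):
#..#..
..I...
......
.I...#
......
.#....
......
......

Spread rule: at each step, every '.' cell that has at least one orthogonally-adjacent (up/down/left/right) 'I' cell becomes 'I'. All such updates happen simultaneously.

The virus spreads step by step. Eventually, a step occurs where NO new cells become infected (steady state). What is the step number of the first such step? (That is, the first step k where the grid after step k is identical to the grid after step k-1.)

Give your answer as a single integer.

Step 0 (initial): 2 infected
Step 1: +8 new -> 10 infected
Step 2: +8 new -> 18 infected
Step 3: +7 new -> 25 infected
Step 4: +6 new -> 31 infected
Step 5: +6 new -> 37 infected
Step 6: +4 new -> 41 infected
Step 7: +2 new -> 43 infected
Step 8: +1 new -> 44 infected
Step 9: +0 new -> 44 infected

Answer: 9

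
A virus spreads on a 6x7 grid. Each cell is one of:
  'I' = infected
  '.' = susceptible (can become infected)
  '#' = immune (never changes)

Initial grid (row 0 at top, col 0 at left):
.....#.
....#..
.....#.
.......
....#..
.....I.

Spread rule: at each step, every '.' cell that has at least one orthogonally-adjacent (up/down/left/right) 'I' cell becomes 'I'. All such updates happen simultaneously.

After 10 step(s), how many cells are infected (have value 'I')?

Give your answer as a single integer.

Answer: 38

Derivation:
Step 0 (initial): 1 infected
Step 1: +3 new -> 4 infected
Step 2: +3 new -> 7 infected
Step 3: +4 new -> 11 infected
Step 4: +5 new -> 16 infected
Step 5: +5 new -> 21 infected
Step 6: +6 new -> 27 infected
Step 7: +4 new -> 31 infected
Step 8: +4 new -> 35 infected
Step 9: +2 new -> 37 infected
Step 10: +1 new -> 38 infected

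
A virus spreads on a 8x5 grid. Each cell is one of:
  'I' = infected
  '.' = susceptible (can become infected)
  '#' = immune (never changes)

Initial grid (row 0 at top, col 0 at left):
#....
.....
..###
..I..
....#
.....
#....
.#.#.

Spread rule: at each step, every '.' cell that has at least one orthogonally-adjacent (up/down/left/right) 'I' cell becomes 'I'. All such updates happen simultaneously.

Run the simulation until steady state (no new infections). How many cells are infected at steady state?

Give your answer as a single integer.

Answer: 31

Derivation:
Step 0 (initial): 1 infected
Step 1: +3 new -> 4 infected
Step 2: +6 new -> 10 infected
Step 3: +6 new -> 16 infected
Step 4: +8 new -> 24 infected
Step 5: +3 new -> 27 infected
Step 6: +3 new -> 30 infected
Step 7: +1 new -> 31 infected
Step 8: +0 new -> 31 infected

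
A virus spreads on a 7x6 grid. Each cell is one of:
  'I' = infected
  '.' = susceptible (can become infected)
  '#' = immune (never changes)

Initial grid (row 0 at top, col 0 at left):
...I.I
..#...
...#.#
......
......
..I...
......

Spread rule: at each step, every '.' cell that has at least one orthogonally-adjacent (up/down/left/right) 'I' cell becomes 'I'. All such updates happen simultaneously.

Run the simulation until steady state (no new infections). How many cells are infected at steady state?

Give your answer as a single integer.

Step 0 (initial): 3 infected
Step 1: +8 new -> 11 infected
Step 2: +9 new -> 20 infected
Step 3: +11 new -> 31 infected
Step 4: +6 new -> 37 infected
Step 5: +2 new -> 39 infected
Step 6: +0 new -> 39 infected

Answer: 39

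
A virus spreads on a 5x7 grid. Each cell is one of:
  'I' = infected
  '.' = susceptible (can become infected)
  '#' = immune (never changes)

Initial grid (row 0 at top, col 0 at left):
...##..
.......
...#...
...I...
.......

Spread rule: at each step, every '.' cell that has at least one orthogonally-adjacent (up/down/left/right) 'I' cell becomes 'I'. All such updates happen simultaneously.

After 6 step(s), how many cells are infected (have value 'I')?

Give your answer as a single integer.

Answer: 32

Derivation:
Step 0 (initial): 1 infected
Step 1: +3 new -> 4 infected
Step 2: +6 new -> 10 infected
Step 3: +8 new -> 18 infected
Step 4: +8 new -> 26 infected
Step 5: +4 new -> 30 infected
Step 6: +2 new -> 32 infected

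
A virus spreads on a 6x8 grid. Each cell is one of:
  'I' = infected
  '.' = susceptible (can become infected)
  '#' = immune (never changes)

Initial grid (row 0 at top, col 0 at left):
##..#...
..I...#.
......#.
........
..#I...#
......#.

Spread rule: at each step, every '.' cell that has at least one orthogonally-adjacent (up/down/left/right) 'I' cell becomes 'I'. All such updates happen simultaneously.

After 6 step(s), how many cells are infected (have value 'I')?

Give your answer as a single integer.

Step 0 (initial): 2 infected
Step 1: +7 new -> 9 infected
Step 2: +10 new -> 19 infected
Step 3: +8 new -> 27 infected
Step 4: +6 new -> 33 infected
Step 5: +3 new -> 36 infected
Step 6: +2 new -> 38 infected

Answer: 38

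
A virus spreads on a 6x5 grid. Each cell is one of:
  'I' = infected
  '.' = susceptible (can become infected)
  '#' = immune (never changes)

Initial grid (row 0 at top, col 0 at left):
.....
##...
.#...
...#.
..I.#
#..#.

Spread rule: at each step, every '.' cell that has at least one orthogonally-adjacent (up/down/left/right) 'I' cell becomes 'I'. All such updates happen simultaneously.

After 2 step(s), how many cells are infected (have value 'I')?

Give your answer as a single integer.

Answer: 9

Derivation:
Step 0 (initial): 1 infected
Step 1: +4 new -> 5 infected
Step 2: +4 new -> 9 infected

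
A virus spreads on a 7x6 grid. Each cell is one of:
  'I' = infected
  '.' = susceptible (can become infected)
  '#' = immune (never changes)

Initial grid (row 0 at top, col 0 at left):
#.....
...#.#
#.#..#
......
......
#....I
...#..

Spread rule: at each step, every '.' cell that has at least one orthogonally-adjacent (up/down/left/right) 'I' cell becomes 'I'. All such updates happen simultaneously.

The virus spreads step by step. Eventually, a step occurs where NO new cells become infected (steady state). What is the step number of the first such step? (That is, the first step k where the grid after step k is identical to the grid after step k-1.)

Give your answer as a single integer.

Step 0 (initial): 1 infected
Step 1: +3 new -> 4 infected
Step 2: +4 new -> 8 infected
Step 3: +3 new -> 11 infected
Step 4: +5 new -> 16 infected
Step 5: +5 new -> 21 infected
Step 6: +4 new -> 25 infected
Step 7: +4 new -> 29 infected
Step 8: +2 new -> 31 infected
Step 9: +3 new -> 34 infected
Step 10: +0 new -> 34 infected

Answer: 10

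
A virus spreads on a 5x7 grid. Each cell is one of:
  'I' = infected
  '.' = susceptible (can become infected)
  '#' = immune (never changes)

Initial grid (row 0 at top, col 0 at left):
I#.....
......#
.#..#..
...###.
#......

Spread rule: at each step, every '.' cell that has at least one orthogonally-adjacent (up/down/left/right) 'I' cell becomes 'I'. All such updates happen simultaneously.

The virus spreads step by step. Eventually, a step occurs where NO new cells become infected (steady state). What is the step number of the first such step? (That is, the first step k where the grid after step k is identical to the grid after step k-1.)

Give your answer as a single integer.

Step 0 (initial): 1 infected
Step 1: +1 new -> 2 infected
Step 2: +2 new -> 4 infected
Step 3: +2 new -> 6 infected
Step 4: +4 new -> 10 infected
Step 5: +5 new -> 15 infected
Step 6: +3 new -> 18 infected
Step 7: +3 new -> 21 infected
Step 8: +3 new -> 24 infected
Step 9: +2 new -> 26 infected
Step 10: +1 new -> 27 infected
Step 11: +0 new -> 27 infected

Answer: 11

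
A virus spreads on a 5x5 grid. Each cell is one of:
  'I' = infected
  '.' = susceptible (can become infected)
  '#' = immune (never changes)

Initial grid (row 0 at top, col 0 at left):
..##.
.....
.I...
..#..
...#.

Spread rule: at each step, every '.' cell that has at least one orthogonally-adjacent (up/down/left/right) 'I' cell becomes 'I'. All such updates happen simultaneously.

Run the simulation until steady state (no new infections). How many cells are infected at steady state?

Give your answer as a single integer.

Answer: 21

Derivation:
Step 0 (initial): 1 infected
Step 1: +4 new -> 5 infected
Step 2: +6 new -> 11 infected
Step 3: +6 new -> 17 infected
Step 4: +2 new -> 19 infected
Step 5: +2 new -> 21 infected
Step 6: +0 new -> 21 infected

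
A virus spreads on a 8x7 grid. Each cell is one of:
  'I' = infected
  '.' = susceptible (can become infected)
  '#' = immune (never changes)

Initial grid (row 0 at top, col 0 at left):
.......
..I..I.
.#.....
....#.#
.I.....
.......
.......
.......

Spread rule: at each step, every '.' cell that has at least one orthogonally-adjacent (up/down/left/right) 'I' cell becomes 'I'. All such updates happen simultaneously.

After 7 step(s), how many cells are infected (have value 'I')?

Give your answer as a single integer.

Step 0 (initial): 3 infected
Step 1: +12 new -> 15 infected
Step 2: +15 new -> 30 infected
Step 3: +9 new -> 39 infected
Step 4: +6 new -> 45 infected
Step 5: +4 new -> 49 infected
Step 6: +3 new -> 52 infected
Step 7: +1 new -> 53 infected

Answer: 53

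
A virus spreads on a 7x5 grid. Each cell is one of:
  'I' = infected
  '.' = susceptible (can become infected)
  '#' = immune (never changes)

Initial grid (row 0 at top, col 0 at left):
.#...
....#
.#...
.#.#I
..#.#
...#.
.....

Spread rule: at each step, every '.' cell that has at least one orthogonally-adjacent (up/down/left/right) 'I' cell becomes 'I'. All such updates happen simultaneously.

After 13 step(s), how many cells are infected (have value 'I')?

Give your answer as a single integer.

Step 0 (initial): 1 infected
Step 1: +1 new -> 2 infected
Step 2: +1 new -> 3 infected
Step 3: +2 new -> 5 infected
Step 4: +3 new -> 8 infected
Step 5: +3 new -> 11 infected
Step 6: +1 new -> 12 infected
Step 7: +2 new -> 14 infected
Step 8: +1 new -> 15 infected
Step 9: +1 new -> 16 infected
Step 10: +2 new -> 18 infected
Step 11: +2 new -> 20 infected
Step 12: +2 new -> 22 infected
Step 13: +1 new -> 23 infected

Answer: 23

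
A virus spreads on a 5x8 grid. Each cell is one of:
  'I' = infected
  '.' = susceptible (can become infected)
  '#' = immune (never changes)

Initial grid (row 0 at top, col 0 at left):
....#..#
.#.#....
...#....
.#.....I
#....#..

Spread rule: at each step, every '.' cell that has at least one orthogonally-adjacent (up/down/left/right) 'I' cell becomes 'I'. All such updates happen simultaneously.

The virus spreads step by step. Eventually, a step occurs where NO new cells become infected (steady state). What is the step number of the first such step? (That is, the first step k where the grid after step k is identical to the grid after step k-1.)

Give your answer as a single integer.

Answer: 11

Derivation:
Step 0 (initial): 1 infected
Step 1: +3 new -> 4 infected
Step 2: +4 new -> 8 infected
Step 3: +3 new -> 11 infected
Step 4: +5 new -> 16 infected
Step 5: +4 new -> 20 infected
Step 6: +2 new -> 22 infected
Step 7: +3 new -> 25 infected
Step 8: +2 new -> 27 infected
Step 9: +4 new -> 31 infected
Step 10: +1 new -> 32 infected
Step 11: +0 new -> 32 infected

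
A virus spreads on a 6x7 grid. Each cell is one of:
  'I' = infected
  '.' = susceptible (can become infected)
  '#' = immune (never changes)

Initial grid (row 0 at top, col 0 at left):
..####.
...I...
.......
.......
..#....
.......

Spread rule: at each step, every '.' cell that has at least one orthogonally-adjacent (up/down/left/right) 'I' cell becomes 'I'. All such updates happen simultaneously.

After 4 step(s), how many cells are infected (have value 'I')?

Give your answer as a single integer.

Answer: 25

Derivation:
Step 0 (initial): 1 infected
Step 1: +3 new -> 4 infected
Step 2: +5 new -> 9 infected
Step 3: +8 new -> 17 infected
Step 4: +8 new -> 25 infected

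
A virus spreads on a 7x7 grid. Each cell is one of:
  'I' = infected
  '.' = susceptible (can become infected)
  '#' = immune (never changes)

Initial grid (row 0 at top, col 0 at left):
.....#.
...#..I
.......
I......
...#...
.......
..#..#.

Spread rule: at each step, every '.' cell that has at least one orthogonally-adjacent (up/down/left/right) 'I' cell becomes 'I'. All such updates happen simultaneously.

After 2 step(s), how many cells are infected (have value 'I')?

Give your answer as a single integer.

Step 0 (initial): 2 infected
Step 1: +6 new -> 8 infected
Step 2: +8 new -> 16 infected

Answer: 16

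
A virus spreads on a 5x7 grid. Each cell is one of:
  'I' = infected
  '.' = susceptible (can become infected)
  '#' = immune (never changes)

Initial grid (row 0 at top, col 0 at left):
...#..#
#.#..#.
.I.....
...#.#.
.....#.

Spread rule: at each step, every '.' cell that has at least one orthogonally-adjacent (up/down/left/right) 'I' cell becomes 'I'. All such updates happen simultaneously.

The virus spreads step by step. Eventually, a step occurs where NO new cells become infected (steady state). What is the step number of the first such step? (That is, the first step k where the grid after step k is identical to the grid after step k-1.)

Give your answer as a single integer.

Step 0 (initial): 1 infected
Step 1: +4 new -> 5 infected
Step 2: +5 new -> 10 infected
Step 3: +6 new -> 16 infected
Step 4: +4 new -> 20 infected
Step 5: +3 new -> 23 infected
Step 6: +3 new -> 26 infected
Step 7: +1 new -> 27 infected
Step 8: +0 new -> 27 infected

Answer: 8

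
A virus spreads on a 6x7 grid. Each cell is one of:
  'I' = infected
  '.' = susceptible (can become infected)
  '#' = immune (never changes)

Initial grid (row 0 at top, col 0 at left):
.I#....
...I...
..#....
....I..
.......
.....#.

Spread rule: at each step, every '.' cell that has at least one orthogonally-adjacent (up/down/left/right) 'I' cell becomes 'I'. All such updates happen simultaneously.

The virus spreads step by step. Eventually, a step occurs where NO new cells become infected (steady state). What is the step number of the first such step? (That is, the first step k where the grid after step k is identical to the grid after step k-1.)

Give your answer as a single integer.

Answer: 7

Derivation:
Step 0 (initial): 3 infected
Step 1: +10 new -> 13 infected
Step 2: +10 new -> 23 infected
Step 3: +8 new -> 31 infected
Step 4: +5 new -> 36 infected
Step 5: +2 new -> 38 infected
Step 6: +1 new -> 39 infected
Step 7: +0 new -> 39 infected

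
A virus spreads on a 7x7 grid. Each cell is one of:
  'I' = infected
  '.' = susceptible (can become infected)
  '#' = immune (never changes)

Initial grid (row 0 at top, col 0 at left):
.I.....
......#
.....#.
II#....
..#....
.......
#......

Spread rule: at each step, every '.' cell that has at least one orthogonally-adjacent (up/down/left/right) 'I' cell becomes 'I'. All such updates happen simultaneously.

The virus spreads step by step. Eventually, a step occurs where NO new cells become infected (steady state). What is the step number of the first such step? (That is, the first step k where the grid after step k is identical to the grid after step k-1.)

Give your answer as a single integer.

Answer: 9

Derivation:
Step 0 (initial): 3 infected
Step 1: +7 new -> 10 infected
Step 2: +6 new -> 16 infected
Step 3: +5 new -> 21 infected
Step 4: +6 new -> 27 infected
Step 5: +6 new -> 33 infected
Step 6: +4 new -> 37 infected
Step 7: +4 new -> 41 infected
Step 8: +3 new -> 44 infected
Step 9: +0 new -> 44 infected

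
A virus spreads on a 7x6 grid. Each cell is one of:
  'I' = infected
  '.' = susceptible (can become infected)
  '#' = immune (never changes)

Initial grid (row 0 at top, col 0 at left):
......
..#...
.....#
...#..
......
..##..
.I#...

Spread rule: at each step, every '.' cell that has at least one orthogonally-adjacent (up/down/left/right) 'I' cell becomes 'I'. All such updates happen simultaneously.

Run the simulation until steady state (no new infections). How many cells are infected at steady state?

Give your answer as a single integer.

Step 0 (initial): 1 infected
Step 1: +2 new -> 3 infected
Step 2: +2 new -> 5 infected
Step 3: +3 new -> 8 infected
Step 4: +4 new -> 12 infected
Step 5: +4 new -> 16 infected
Step 6: +6 new -> 22 infected
Step 7: +7 new -> 29 infected
Step 8: +4 new -> 33 infected
Step 9: +2 new -> 35 infected
Step 10: +1 new -> 36 infected
Step 11: +0 new -> 36 infected

Answer: 36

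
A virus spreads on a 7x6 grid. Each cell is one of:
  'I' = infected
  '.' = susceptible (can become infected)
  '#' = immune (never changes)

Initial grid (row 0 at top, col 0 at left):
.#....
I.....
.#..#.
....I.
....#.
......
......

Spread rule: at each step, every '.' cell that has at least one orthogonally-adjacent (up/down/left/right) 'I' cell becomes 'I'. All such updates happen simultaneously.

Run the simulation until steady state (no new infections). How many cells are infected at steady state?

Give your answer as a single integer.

Answer: 38

Derivation:
Step 0 (initial): 2 infected
Step 1: +5 new -> 7 infected
Step 2: +7 new -> 14 infected
Step 3: +9 new -> 23 infected
Step 4: +9 new -> 32 infected
Step 5: +5 new -> 37 infected
Step 6: +1 new -> 38 infected
Step 7: +0 new -> 38 infected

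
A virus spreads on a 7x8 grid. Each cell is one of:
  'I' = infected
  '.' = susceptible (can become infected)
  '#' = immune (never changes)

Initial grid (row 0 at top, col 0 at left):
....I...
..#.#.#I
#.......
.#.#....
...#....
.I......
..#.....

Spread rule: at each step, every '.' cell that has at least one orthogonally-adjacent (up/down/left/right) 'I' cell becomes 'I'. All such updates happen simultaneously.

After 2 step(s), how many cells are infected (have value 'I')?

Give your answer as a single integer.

Answer: 21

Derivation:
Step 0 (initial): 3 infected
Step 1: +8 new -> 11 infected
Step 2: +10 new -> 21 infected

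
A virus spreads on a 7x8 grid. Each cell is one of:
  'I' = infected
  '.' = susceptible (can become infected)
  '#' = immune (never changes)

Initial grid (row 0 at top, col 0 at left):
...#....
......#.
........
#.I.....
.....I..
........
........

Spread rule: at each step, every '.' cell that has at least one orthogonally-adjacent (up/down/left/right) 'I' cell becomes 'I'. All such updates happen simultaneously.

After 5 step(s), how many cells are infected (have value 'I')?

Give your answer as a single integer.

Step 0 (initial): 2 infected
Step 1: +8 new -> 10 infected
Step 2: +13 new -> 23 infected
Step 3: +15 new -> 38 infected
Step 4: +9 new -> 47 infected
Step 5: +5 new -> 52 infected

Answer: 52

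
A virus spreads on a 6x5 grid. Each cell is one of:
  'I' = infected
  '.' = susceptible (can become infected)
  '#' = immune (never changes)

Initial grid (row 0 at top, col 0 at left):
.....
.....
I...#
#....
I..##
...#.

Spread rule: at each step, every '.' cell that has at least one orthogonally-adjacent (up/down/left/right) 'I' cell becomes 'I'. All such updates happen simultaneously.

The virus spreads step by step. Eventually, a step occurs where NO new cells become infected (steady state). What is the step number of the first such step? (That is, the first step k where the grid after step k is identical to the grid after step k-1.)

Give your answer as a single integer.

Answer: 7

Derivation:
Step 0 (initial): 2 infected
Step 1: +4 new -> 6 infected
Step 2: +6 new -> 12 infected
Step 3: +5 new -> 17 infected
Step 4: +3 new -> 20 infected
Step 5: +3 new -> 23 infected
Step 6: +1 new -> 24 infected
Step 7: +0 new -> 24 infected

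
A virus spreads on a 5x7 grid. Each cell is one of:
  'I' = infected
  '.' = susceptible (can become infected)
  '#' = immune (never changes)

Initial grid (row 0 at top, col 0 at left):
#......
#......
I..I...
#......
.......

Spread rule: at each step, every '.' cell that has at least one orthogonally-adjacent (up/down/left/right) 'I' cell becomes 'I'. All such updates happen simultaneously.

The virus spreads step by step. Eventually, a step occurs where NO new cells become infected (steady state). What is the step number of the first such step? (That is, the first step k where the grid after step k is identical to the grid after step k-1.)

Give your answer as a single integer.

Step 0 (initial): 2 infected
Step 1: +5 new -> 7 infected
Step 2: +9 new -> 16 infected
Step 3: +9 new -> 25 infected
Step 4: +5 new -> 30 infected
Step 5: +2 new -> 32 infected
Step 6: +0 new -> 32 infected

Answer: 6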